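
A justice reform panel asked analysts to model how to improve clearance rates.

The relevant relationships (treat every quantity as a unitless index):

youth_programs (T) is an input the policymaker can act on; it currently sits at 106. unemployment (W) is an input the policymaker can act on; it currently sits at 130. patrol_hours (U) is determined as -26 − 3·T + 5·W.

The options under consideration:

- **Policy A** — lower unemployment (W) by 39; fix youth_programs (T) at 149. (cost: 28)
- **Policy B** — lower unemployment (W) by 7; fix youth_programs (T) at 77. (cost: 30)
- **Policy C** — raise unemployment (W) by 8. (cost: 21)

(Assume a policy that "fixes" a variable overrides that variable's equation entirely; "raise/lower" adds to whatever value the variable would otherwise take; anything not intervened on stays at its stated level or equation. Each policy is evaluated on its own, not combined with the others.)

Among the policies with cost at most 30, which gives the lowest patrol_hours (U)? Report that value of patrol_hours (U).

Policy A (W − 39, T := 149):
  T = 149
  W = 130 − 39 = 91
  U = -26 − 3·149 + 5·91 = -18
Policy B (W − 7, T := 77):
  T = 77
  W = 130 − 7 = 123
  U = -26 − 3·77 + 5·123 = 358
Policy C (W + 8):
  T = 106
  W = 130 + 8 = 138
  U = -26 − 3·106 + 5·138 = 346
Comparing — Policy A: U=-18, Policy B: U=358, Policy C: U=346. Lowest is -18 (Policy A).

-18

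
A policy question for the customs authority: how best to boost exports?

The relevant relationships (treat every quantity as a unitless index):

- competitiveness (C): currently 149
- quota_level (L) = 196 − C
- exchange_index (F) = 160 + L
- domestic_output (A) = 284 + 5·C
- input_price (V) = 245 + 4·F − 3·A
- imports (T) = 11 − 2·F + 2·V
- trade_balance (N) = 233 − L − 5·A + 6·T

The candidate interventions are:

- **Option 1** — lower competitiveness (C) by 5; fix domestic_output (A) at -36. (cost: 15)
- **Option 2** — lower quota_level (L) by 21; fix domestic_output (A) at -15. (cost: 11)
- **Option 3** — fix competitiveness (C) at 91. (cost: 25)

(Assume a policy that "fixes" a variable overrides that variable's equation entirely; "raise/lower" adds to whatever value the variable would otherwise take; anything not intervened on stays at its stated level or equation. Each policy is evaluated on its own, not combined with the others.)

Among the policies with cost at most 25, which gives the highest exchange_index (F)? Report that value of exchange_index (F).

Option 1 (C − 5, A := -36):
  C = 149 − 5 = 144
  L = 196 − 144 = 52
  F = 160 + 52 = 212
Option 2 (L − 21, A := -15):
  C = 149
  L = 196 − 149 (−21 from intervention) = 26
  F = 160 + 26 = 186
Option 3 (C := 91):
  C = 91
  L = 196 − 91 = 105
  F = 160 + 105 = 265
Comparing — Option 1: F=212, Option 2: F=186, Option 3: F=265. Highest is 265 (Option 3).

265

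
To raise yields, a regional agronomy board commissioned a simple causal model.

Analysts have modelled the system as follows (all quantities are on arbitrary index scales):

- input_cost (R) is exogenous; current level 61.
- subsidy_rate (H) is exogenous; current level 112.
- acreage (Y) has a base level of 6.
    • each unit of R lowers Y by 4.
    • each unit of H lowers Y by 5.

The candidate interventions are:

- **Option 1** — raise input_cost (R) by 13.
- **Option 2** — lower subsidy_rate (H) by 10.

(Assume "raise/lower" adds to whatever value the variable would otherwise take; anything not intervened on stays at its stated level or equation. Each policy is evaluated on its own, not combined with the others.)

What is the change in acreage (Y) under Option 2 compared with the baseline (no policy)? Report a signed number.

Baseline:
  R = 61
  H = 112
  Y = 6 − 4·61 − 5·112 = -798
Option 2 (H − 10):
  R = 61
  H = 112 − 10 = 102
  Y = 6 − 4·61 − 5·102 = -748
Change in Y: -748 − (-798) = 50

50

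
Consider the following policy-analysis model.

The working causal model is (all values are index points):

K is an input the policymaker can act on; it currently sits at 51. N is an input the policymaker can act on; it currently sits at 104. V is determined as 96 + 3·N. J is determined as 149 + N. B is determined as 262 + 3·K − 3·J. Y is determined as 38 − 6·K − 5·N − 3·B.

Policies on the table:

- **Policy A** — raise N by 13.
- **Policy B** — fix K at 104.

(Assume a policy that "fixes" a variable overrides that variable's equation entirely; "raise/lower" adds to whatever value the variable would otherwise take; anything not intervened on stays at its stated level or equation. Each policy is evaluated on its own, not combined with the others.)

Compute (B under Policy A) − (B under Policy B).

Policy A (N + 13):
  K = 51
  N = 104 + 13 = 117
  J = 149 + 117 = 266
  B = 262 + 3·51 − 3·266 = -383
Policy B (K := 104):
  K = 104
  N = 104
  J = 149 + 104 = 253
  B = 262 + 3·104 − 3·253 = -185
B: -383 − (-185) = -198

-198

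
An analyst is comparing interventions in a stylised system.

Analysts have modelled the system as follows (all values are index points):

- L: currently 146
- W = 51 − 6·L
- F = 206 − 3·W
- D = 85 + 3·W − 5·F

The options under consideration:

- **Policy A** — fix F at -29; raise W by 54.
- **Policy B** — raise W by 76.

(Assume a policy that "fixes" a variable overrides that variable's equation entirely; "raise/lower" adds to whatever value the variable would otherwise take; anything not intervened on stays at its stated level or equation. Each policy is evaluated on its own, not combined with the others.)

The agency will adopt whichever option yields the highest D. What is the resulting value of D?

-2083

Policy A (F := -29, W + 54):
  L = 146
  W = 51 − 6·146 (+54 from intervention) = -771
  F = -29
  D = 85 + 3·(-771) − 5·(-29) = -2083
Policy B (W + 76):
  L = 146
  W = 51 − 6·146 (+76 from intervention) = -749
  F = 206 − 3·(-749) = 2453
  D = 85 + 3·(-749) − 5·2453 = -14427
Comparing — Policy A: D=-2083, Policy B: D=-14427. Highest is -2083 (Policy A).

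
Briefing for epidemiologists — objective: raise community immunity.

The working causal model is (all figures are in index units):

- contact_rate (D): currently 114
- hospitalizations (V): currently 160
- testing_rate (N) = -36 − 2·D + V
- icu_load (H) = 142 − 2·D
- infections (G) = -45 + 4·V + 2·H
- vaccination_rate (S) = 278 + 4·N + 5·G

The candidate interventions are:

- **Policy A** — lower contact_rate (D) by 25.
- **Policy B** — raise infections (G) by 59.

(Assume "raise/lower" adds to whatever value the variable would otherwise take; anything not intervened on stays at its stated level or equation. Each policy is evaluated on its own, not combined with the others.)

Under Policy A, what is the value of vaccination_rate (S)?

2677

Policy A (D − 25):
  D = 114 − 25 = 89
  V = 160
  N = -36 − 2·89 + 160 = -54
  H = 142 − 2·89 = -36
  G = -45 + 4·160 + 2·(-36) = 523
  S = 278 + 4·(-54) + 5·523 = 2677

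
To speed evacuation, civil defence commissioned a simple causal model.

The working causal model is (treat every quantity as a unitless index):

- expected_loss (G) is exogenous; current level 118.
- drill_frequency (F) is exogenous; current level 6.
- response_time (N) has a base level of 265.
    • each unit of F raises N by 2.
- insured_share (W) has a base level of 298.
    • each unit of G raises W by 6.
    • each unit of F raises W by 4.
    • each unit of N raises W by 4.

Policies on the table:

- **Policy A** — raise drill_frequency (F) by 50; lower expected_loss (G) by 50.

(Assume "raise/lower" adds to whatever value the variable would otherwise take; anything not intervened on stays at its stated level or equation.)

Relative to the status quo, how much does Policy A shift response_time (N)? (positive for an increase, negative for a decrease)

100

Baseline:
  F = 6
  N = 265 + 2·6 = 277
Policy A (F + 50, G − 50):
  F = 6 + 50 = 56
  N = 265 + 2·56 = 377
Change in N: 377 − 277 = 100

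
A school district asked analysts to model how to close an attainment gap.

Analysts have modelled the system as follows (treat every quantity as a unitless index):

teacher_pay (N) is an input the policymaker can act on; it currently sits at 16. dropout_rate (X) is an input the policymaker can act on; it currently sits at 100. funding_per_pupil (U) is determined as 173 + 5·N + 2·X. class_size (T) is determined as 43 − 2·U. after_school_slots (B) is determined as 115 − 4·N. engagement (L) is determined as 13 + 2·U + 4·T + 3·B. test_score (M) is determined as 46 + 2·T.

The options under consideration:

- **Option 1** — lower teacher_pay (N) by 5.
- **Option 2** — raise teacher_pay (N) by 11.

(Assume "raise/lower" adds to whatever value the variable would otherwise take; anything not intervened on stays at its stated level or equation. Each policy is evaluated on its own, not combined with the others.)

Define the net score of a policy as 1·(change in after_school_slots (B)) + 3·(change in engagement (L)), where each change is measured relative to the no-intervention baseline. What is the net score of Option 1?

Baseline:
  N = 16
  X = 100
  U = 173 + 5·16 + 2·100 = 453
  T = 43 − 2·453 = -863
  B = 115 − 4·16 = 51
  L = 13 + 2·453 + 4·(-863) + 3·51 = -2380
Option 1 (N − 5):
  N = 16 − 5 = 11
  X = 100
  U = 173 + 5·11 + 2·100 = 428
  T = 43 − 2·428 = -813
  B = 115 − 4·11 = 71
  L = 13 + 2·428 + 4·(-813) + 3·71 = -2170
ΔB = 71 − 51 = 20; ΔL = -2170 − (-2380) = 210
Score = 1·20 + 3·210 = 650

650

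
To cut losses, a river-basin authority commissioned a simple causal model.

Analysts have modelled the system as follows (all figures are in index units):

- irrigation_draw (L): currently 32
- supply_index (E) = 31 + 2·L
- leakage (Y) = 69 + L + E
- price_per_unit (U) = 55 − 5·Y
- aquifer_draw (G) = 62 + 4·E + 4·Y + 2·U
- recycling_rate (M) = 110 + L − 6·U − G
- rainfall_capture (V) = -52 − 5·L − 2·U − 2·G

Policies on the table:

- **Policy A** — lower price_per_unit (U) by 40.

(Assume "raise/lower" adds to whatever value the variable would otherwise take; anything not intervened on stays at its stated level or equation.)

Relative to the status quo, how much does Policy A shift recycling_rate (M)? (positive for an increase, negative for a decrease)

320

Baseline:
  L = 32
  E = 31 + 2·32 = 95
  Y = 69 + 32 + 95 = 196
  U = 55 − 5·196 = -925
  G = 62 + 4·95 + 4·196 + 2·(-925) = -624
  M = 110 + 32 − 6·(-925) − (-624) = 6316
Policy A (U − 40):
  L = 32
  E = 31 + 2·32 = 95
  Y = 69 + 32 + 95 = 196
  U = 55 − 5·196 (−40 from intervention) = -965
  G = 62 + 4·95 + 4·196 + 2·(-965) = -704
  M = 110 + 32 − 6·(-965) − (-704) = 6636
Change in M: 6636 − 6316 = 320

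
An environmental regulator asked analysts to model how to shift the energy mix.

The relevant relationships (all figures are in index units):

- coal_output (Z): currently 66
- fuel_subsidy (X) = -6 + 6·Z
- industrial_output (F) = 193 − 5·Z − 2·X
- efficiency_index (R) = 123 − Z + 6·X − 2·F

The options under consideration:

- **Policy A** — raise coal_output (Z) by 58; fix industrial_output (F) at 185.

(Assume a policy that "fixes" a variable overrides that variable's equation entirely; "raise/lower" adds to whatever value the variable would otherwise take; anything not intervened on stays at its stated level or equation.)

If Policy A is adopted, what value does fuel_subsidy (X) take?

738

Policy A (Z + 58, F := 185):
  Z = 66 + 58 = 124
  X = -6 + 6·124 = 738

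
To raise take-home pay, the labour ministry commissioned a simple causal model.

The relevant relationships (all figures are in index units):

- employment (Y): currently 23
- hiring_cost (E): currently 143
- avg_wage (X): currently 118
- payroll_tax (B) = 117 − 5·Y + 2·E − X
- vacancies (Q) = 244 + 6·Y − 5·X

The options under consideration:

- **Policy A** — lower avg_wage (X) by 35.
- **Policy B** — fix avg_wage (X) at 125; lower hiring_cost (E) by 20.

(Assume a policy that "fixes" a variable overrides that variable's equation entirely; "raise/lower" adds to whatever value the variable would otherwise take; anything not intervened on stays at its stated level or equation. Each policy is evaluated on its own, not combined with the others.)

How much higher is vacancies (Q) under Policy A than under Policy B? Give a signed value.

210

Policy A (X − 35):
  Y = 23
  X = 118 − 35 = 83
  Q = 244 + 6·23 − 5·83 = -33
Policy B (X := 125, E − 20):
  Y = 23
  X = 125
  Q = 244 + 6·23 − 5·125 = -243
Q: -33 − (-243) = 210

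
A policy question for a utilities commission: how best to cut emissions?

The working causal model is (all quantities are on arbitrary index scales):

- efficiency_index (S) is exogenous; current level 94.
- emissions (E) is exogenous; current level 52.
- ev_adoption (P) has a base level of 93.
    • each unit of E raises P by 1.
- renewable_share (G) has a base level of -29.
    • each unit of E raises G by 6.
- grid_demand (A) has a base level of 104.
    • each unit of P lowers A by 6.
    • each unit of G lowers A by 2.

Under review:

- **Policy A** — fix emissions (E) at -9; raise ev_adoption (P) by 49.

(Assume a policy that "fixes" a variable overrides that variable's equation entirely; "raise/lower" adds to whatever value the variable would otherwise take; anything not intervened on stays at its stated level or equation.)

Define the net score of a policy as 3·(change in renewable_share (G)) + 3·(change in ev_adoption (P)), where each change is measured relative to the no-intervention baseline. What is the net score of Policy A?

Baseline:
  E = 52
  P = 93 + 52 = 145
  G = -29 + 6·52 = 283
Policy A (E := -9, P + 49):
  E = -9
  P = 93 + (-9) (+49 from intervention) = 133
  G = -29 + 6·(-9) = -83
ΔG = -83 − 283 = -366; ΔP = 133 − 145 = -12
Score = 3·(-366) + 3·(-12) = -1134

-1134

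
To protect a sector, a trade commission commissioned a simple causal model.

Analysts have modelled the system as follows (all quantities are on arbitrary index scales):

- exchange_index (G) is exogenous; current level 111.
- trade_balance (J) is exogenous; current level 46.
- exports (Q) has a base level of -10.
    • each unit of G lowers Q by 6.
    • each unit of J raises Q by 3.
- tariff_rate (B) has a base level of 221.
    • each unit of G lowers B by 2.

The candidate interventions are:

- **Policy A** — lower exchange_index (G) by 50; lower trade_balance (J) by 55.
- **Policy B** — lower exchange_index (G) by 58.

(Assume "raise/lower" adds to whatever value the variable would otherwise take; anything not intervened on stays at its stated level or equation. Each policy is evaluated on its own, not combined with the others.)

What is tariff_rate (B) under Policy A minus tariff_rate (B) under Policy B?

-16

Policy A (G − 50, J − 55):
  G = 111 − 50 = 61
  B = 221 − 2·61 = 99
Policy B (G − 58):
  G = 111 − 58 = 53
  B = 221 − 2·53 = 115
B: 99 − 115 = -16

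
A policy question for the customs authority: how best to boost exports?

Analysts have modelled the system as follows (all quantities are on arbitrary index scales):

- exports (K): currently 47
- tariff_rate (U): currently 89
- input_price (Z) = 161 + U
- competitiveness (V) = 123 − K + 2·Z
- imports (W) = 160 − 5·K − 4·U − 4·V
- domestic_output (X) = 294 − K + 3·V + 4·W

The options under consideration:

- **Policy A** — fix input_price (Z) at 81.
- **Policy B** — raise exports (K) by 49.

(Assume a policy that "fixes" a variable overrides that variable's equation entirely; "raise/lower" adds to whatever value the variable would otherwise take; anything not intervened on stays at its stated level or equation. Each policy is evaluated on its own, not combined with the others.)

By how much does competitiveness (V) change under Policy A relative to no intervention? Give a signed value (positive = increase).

Baseline:
  K = 47
  U = 89
  Z = 161 + 89 = 250
  V = 123 − 47 + 2·250 = 576
Policy A (Z := 81):
  K = 47
  U = 89
  Z = 81
  V = 123 − 47 + 2·81 = 238
Change in V: 238 − 576 = -338

-338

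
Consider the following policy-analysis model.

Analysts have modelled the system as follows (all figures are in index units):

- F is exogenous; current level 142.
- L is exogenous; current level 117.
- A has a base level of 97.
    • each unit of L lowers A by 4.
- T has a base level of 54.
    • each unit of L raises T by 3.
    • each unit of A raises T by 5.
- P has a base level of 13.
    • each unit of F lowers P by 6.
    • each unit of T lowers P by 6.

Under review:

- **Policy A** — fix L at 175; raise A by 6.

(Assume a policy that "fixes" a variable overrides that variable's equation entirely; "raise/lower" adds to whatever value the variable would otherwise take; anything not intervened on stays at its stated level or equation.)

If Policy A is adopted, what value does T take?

-2406

Policy A (L := 175, A + 6):
  L = 175
  A = 97 − 4·175 (+6 from intervention) = -597
  T = 54 + 3·175 + 5·(-597) = -2406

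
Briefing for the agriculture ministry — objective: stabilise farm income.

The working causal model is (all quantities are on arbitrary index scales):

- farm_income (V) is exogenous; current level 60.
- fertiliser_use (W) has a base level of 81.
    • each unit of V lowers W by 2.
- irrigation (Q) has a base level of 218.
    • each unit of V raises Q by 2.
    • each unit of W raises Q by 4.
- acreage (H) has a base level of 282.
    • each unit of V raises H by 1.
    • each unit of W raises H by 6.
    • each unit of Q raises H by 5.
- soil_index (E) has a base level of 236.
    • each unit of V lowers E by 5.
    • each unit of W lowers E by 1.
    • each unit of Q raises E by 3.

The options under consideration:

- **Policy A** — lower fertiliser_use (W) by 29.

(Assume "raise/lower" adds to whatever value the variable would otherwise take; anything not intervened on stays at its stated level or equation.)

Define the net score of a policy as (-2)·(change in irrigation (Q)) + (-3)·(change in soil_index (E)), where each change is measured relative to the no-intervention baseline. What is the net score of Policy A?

1189

Baseline:
  V = 60
  W = 81 − 2·60 = -39
  Q = 218 + 2·60 + 4·(-39) = 182
  E = 236 − 5·60 − (-39) + 3·182 = 521
Policy A (W − 29):
  V = 60
  W = 81 − 2·60 (−29 from intervention) = -68
  Q = 218 + 2·60 + 4·(-68) = 66
  E = 236 − 5·60 − (-68) + 3·66 = 202
ΔQ = 66 − 182 = -116; ΔE = 202 − 521 = -319
Score = (-2)·(-116) + (-3)·(-319) = 1189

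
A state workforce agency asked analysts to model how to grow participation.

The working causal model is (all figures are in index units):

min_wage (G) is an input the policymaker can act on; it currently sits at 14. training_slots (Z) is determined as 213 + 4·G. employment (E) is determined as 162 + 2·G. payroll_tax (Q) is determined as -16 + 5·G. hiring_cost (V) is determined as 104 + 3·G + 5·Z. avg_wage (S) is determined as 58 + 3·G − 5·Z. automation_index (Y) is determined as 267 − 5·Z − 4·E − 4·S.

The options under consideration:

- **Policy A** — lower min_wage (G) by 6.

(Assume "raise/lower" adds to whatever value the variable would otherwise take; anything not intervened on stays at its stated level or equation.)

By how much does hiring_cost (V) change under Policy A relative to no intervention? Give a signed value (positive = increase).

-138

Baseline:
  G = 14
  Z = 213 + 4·14 = 269
  V = 104 + 3·14 + 5·269 = 1491
Policy A (G − 6):
  G = 14 − 6 = 8
  Z = 213 + 4·8 = 245
  V = 104 + 3·8 + 5·245 = 1353
Change in V: 1353 − 1491 = -138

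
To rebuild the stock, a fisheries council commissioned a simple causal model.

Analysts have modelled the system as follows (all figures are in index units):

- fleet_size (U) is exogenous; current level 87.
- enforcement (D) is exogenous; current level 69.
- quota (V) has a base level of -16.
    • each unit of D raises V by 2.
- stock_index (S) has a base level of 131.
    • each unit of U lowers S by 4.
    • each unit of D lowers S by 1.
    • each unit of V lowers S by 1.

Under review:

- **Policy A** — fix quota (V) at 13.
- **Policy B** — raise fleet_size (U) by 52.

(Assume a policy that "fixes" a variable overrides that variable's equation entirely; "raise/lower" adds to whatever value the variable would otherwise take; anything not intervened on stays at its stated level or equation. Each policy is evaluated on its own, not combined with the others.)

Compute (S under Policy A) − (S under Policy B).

Policy A (V := 13):
  U = 87
  D = 69
  V = 13
  S = 131 − 4·87 − 69 − 13 = -299
Policy B (U + 52):
  U = 87 + 52 = 139
  D = 69
  V = -16 + 2·69 = 122
  S = 131 − 4·139 − 69 − 122 = -616
S: -299 − (-616) = 317

317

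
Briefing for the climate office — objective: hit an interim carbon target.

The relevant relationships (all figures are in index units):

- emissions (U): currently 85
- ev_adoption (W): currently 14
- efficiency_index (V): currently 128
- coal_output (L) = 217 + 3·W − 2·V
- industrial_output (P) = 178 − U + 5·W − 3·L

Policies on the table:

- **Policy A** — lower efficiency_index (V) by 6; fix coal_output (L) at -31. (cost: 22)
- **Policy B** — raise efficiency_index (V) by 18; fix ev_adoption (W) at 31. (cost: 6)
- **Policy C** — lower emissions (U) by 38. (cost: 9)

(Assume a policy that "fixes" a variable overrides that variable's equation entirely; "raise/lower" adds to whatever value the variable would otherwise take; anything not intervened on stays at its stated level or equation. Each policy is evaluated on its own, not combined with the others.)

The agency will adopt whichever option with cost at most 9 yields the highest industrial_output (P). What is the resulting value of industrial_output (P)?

194

Policy B (V + 18, W := 31):
  U = 85
  W = 31
  V = 128 + 18 = 146
  L = 217 + 3·31 − 2·146 = 18
  P = 178 − 85 + 5·31 − 3·18 = 194
Policy C (U − 38):
  U = 85 − 38 = 47
  W = 14
  V = 128
  L = 217 + 3·14 − 2·128 = 3
  P = 178 − 47 + 5·14 − 3·3 = 192
Comparing — Policy B: P=194, Policy C: P=192. Highest is 194 (Policy B).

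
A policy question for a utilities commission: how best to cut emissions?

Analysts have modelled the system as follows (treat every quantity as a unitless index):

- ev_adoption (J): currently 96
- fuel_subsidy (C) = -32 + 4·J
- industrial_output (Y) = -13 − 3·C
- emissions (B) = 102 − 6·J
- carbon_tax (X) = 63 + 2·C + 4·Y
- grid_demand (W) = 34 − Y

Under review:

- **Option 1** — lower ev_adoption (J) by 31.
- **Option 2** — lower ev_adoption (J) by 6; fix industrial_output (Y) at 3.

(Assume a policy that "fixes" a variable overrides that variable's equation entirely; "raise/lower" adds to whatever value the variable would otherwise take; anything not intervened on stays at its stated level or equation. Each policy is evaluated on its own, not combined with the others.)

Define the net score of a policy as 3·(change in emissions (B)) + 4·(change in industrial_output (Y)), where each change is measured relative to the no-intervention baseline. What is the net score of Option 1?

2046

Baseline:
  J = 96
  C = -32 + 4·96 = 352
  Y = -13 − 3·352 = -1069
  B = 102 − 6·96 = -474
Option 1 (J − 31):
  J = 96 − 31 = 65
  C = -32 + 4·65 = 228
  Y = -13 − 3·228 = -697
  B = 102 − 6·65 = -288
ΔB = -288 − (-474) = 186; ΔY = -697 − (-1069) = 372
Score = 3·186 + 4·372 = 2046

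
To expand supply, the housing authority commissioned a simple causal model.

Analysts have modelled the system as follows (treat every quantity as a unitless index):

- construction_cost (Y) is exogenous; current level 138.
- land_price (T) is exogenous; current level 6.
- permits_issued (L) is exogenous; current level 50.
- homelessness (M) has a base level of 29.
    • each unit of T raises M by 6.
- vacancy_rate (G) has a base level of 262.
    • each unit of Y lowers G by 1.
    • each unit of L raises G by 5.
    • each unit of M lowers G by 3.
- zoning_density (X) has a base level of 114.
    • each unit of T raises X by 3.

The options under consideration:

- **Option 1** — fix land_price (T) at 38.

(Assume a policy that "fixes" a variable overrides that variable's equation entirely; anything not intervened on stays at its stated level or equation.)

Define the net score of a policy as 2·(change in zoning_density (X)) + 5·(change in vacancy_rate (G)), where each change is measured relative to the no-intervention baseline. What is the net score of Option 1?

Baseline:
  Y = 138
  T = 6
  L = 50
  M = 29 + 6·6 = 65
  G = 262 − 138 + 5·50 − 3·65 = 179
  X = 114 + 3·6 = 132
Option 1 (T := 38):
  Y = 138
  T = 38
  L = 50
  M = 29 + 6·38 = 257
  G = 262 − 138 + 5·50 − 3·257 = -397
  X = 114 + 3·38 = 228
ΔX = 228 − 132 = 96; ΔG = -397 − 179 = -576
Score = 2·96 + 5·(-576) = -2688

-2688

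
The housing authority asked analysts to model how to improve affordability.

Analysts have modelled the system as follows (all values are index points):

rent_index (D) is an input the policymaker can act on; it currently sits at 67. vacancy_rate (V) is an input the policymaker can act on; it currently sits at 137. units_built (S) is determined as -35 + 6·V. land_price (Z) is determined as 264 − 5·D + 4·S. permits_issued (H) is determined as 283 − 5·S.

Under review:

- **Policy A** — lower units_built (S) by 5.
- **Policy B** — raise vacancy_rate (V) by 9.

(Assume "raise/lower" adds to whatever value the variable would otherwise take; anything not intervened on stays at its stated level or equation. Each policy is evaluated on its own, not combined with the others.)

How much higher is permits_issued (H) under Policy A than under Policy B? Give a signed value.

Policy A (S − 5):
  V = 137
  S = -35 + 6·137 (−5 from intervention) = 782
  H = 283 − 5·782 = -3627
Policy B (V + 9):
  V = 137 + 9 = 146
  S = -35 + 6·146 = 841
  H = 283 − 5·841 = -3922
H: -3627 − (-3922) = 295

295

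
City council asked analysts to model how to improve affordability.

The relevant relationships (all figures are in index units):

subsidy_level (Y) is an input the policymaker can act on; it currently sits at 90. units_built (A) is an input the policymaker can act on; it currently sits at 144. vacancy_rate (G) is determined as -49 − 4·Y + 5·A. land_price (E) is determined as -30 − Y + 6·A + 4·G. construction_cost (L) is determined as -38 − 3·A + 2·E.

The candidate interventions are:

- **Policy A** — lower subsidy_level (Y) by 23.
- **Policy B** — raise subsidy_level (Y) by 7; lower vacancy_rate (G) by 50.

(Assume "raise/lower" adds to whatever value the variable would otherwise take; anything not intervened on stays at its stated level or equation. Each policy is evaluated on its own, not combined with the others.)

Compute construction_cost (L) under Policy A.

Policy A (Y − 23):
  Y = 90 − 23 = 67
  A = 144
  G = -49 − 4·67 + 5·144 = 403
  E = -30 − 67 + 6·144 + 4·403 = 2379
  L = -38 − 3·144 + 2·2379 = 4288

4288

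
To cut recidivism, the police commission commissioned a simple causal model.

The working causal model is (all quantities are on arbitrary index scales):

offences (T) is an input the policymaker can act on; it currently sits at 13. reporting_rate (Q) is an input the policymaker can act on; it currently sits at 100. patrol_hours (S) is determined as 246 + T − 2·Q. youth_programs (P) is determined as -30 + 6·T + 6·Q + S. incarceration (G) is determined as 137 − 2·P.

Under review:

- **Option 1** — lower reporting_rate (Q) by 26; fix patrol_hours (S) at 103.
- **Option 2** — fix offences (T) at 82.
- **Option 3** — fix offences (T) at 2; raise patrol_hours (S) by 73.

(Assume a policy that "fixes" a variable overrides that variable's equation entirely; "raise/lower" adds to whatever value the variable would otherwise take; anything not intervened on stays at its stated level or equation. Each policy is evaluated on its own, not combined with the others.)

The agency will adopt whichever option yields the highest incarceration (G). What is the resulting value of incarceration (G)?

-1053

Option 1 (Q − 26, S := 103):
  T = 13
  Q = 100 − 26 = 74
  S = 103
  P = -30 + 6·13 + 6·74 + 103 = 595
  G = 137 − 2·595 = -1053
Option 2 (T := 82):
  T = 82
  Q = 100
  S = 246 + 82 − 2·100 = 128
  P = -30 + 6·82 + 6·100 + 128 = 1190
  G = 137 − 2·1190 = -2243
Option 3 (T := 2, S + 73):
  T = 2
  Q = 100
  S = 246 + 2 − 2·100 (+73 from intervention) = 121
  P = -30 + 6·2 + 6·100 + 121 = 703
  G = 137 − 2·703 = -1269
Comparing — Option 1: G=-1053, Option 2: G=-2243, Option 3: G=-1269. Highest is -1053 (Option 1).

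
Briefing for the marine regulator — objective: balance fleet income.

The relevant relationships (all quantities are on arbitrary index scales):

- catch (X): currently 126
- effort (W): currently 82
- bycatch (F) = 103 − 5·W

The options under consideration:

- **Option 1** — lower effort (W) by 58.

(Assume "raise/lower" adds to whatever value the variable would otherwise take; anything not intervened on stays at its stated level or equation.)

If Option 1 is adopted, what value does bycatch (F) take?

Option 1 (W − 58):
  W = 82 − 58 = 24
  F = 103 − 5·24 = -17

-17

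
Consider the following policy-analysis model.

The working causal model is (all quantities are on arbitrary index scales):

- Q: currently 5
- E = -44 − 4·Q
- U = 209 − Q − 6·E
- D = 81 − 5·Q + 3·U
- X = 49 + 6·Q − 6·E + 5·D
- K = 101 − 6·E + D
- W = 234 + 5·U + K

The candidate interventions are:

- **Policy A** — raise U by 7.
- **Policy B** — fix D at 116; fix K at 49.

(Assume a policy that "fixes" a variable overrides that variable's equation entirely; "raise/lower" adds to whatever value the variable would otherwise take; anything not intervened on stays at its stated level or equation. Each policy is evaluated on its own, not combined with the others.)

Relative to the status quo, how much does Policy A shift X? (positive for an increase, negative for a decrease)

105

Baseline:
  Q = 5
  E = -44 − 4·5 = -64
  U = 209 − 5 − 6·(-64) = 588
  D = 81 − 5·5 + 3·588 = 1820
  X = 49 + 6·5 − 6·(-64) + 5·1820 = 9563
Policy A (U + 7):
  Q = 5
  E = -44 − 4·5 = -64
  U = 209 − 5 − 6·(-64) (+7 from intervention) = 595
  D = 81 − 5·5 + 3·595 = 1841
  X = 49 + 6·5 − 6·(-64) + 5·1841 = 9668
Change in X: 9668 − 9563 = 105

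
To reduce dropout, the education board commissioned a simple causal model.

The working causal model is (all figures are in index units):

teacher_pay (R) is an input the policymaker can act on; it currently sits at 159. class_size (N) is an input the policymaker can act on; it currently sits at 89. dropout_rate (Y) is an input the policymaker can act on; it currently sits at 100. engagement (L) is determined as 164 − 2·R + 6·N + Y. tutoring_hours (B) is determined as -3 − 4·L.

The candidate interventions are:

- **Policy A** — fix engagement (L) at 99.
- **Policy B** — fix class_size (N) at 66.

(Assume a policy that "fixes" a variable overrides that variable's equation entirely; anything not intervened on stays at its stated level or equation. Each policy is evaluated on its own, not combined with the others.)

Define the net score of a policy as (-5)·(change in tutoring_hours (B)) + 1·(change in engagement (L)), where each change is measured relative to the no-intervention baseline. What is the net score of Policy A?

Baseline:
  R = 159
  N = 89
  Y = 100
  L = 164 − 2·159 + 6·89 + 100 = 480
  B = -3 − 4·480 = -1923
Policy A (L := 99):
  R = 159
  N = 89
  Y = 100
  L = 99
  B = -3 − 4·99 = -399
ΔB = -399 − (-1923) = 1524; ΔL = 99 − 480 = -381
Score = (-5)·1524 + 1·(-381) = -8001

-8001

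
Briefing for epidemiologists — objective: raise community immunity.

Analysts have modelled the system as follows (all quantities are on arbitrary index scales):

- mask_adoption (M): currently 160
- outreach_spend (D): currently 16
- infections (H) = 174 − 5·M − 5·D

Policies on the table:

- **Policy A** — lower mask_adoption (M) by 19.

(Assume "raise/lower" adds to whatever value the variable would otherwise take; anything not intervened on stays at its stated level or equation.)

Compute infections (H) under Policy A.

-611

Policy A (M − 19):
  M = 160 − 19 = 141
  D = 16
  H = 174 − 5·141 − 5·16 = -611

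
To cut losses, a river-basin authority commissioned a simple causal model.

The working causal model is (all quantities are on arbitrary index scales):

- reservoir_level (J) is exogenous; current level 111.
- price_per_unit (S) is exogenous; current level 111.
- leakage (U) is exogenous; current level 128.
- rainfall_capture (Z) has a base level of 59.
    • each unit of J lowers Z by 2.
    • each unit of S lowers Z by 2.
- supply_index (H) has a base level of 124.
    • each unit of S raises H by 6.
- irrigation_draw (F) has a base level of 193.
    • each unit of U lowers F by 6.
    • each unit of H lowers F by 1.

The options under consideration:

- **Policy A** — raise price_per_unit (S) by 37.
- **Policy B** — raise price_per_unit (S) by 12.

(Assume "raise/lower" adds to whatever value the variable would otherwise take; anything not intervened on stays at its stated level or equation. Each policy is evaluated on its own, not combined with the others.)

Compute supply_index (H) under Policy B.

862

Policy B (S + 12):
  S = 111 + 12 = 123
  H = 124 + 6·123 = 862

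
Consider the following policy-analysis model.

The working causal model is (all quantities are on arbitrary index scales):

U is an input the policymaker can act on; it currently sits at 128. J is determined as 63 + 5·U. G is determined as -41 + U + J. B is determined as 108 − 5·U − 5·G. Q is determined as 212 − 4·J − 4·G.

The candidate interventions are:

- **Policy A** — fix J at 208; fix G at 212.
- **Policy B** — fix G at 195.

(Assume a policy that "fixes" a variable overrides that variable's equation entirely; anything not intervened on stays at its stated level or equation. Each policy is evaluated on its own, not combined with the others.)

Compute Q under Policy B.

-3380

Policy B (G := 195):
  U = 128
  J = 63 + 5·128 = 703
  G = 195
  Q = 212 − 4·703 − 4·195 = -3380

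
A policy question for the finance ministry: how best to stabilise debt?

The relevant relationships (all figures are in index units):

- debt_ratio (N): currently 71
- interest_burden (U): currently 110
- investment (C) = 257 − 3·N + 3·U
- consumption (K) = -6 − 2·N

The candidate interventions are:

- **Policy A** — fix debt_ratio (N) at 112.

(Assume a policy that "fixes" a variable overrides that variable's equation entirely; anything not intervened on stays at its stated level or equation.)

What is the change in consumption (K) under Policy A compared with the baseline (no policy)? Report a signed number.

Baseline:
  N = 71
  K = -6 − 2·71 = -148
Policy A (N := 112):
  N = 112
  K = -6 − 2·112 = -230
Change in K: -230 − (-148) = -82

-82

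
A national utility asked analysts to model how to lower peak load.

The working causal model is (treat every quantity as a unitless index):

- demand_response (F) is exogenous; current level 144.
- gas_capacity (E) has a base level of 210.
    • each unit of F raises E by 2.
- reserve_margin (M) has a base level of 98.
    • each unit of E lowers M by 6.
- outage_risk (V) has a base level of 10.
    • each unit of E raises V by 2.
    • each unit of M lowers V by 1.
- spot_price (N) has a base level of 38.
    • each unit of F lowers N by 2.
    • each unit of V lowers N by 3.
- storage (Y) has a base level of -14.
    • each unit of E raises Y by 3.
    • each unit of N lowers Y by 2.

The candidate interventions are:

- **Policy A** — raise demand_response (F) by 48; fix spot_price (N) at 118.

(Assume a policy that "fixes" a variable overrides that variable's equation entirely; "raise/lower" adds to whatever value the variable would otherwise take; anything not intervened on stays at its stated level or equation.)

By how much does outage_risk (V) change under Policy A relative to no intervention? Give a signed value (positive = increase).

Baseline:
  F = 144
  E = 210 + 2·144 = 498
  M = 98 − 6·498 = -2890
  V = 10 + 2·498 − (-2890) = 3896
Policy A (F + 48, N := 118):
  F = 144 + 48 = 192
  E = 210 + 2·192 = 594
  M = 98 − 6·594 = -3466
  V = 10 + 2·594 − (-3466) = 4664
Change in V: 4664 − 3896 = 768

768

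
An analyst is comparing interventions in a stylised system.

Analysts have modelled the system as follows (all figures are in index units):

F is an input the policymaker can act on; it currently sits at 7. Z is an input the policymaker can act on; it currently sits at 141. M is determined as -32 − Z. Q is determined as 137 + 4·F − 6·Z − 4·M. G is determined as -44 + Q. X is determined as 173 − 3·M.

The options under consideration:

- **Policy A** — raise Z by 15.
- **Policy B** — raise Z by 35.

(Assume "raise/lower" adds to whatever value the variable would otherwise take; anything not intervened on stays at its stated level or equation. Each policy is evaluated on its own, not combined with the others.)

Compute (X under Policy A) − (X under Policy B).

-60

Policy A (Z + 15):
  Z = 141 + 15 = 156
  M = -32 − 156 = -188
  X = 173 − 3·(-188) = 737
Policy B (Z + 35):
  Z = 141 + 35 = 176
  M = -32 − 176 = -208
  X = 173 − 3·(-208) = 797
X: 737 − 797 = -60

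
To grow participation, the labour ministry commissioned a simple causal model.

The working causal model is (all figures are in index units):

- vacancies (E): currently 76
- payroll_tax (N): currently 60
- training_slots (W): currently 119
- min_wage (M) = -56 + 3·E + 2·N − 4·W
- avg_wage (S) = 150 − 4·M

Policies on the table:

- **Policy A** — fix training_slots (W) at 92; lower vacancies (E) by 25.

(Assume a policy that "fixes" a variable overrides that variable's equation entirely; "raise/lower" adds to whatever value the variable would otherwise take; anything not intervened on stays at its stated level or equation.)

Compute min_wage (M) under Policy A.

-151

Policy A (W := 92, E − 25):
  E = 76 − 25 = 51
  N = 60
  W = 92
  M = -56 + 3·51 + 2·60 − 4·92 = -151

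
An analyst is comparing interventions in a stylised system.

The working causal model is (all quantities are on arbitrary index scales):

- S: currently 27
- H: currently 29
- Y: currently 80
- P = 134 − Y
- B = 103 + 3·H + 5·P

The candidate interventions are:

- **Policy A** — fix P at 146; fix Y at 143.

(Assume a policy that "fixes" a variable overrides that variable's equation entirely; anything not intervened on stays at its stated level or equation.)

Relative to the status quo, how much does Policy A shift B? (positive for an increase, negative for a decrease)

Baseline:
  H = 29
  Y = 80
  P = 134 − 80 = 54
  B = 103 + 3·29 + 5·54 = 460
Policy A (P := 146, Y := 143):
  H = 29
  Y = 143
  P = 146
  B = 103 + 3·29 + 5·146 = 920
Change in B: 920 − 460 = 460

460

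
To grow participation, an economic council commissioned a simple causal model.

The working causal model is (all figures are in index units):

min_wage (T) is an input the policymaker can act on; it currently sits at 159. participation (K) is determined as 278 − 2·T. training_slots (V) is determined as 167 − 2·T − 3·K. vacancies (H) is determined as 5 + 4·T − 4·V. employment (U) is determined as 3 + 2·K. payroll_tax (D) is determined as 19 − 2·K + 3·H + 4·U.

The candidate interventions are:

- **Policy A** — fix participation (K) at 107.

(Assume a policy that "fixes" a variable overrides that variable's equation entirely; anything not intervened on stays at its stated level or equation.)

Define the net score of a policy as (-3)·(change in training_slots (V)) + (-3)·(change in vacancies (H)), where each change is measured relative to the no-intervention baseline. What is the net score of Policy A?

-3969

Baseline:
  T = 159
  K = 278 − 2·159 = -40
  V = 167 − 2·159 − 3·(-40) = -31
  H = 5 + 4·159 − 4·(-31) = 765
Policy A (K := 107):
  T = 159
  K = 107
  V = 167 − 2·159 − 3·107 = -472
  H = 5 + 4·159 − 4·(-472) = 2529
ΔV = -472 − (-31) = -441; ΔH = 2529 − 765 = 1764
Score = (-3)·(-441) + (-3)·1764 = -3969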